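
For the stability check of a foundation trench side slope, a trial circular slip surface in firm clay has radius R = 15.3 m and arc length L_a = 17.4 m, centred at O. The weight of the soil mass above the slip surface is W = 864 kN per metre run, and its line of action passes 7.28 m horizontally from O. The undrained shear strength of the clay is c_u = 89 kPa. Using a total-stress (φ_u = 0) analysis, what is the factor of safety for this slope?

FS = 3.77

Taking moments about the centre O, the resisting moment is provided by the undrained shear strength acting along the arc:
M_R = c_u·L_a·R = 89·17.40·15.3 = 23693.6 kN·m/m
M_D = W·d = 864·7.28 = 6289.9 kN·m/m
FS = M_R / M_D = 23693.6 / 6289.9 = 3.767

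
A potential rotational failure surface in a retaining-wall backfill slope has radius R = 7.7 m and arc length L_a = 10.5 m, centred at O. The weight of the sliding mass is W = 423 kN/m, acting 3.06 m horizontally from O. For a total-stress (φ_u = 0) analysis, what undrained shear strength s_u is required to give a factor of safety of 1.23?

s_u = 19.7 kPa

FS = s_u·L_a·R / (W·d), so s_u = FS·W·d / (L_a·R).
s_u = 1.23·423·3.06 / (10.50·7.7) = 1592.1 / 80.85 = 19.69 kPa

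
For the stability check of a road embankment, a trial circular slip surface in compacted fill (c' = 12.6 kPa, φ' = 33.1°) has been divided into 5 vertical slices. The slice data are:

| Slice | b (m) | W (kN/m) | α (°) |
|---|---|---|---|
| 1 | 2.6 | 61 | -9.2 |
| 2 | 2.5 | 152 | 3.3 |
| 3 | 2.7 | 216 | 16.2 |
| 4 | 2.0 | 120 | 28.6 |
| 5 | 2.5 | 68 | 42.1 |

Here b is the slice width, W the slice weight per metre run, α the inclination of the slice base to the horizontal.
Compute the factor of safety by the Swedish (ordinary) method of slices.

FS = 3.37

Ordinary method of slices: FS = Σ[c'·Δl_i + (W_i cosα_i)·tanφ'] / Σ W_i sinα_i, with Δl_i = b_i / cosα_i.
Slice 1: Δl = 2.6/cos(-9.2°) = 2.634 m; N'_1 = 61·cos(-9.2°) = 60.2; c'Δl = 33.19; W sinα = -9.8
Slice 2: Δl = 2.5/cos3.3° = 2.504 m; N'_2 = 152·cos3.3° = 151.7; c'Δl = 31.55; W sinα = 8.7
Slice 3: Δl = 2.7/cos16.2° = 2.812 m; N'_3 = 216·cos16.2° = 207.4; c'Δl = 35.43; W sinα = 60.3
Slice 4: Δl = 2.0/cos28.6° = 2.278 m; N'_4 = 120·cos28.6° = 105.4; c'Δl = 28.70; W sinα = 57.4
Slice 5: Δl = 2.5/cos42.1° = 3.369 m; N'_5 = 68·cos42.1° = 50.5; c'Δl = 42.45; W sinα = 45.6
Σc'Δl = 171.3 kN/m; ΣN' = 575.2 kN/m; ΣW sinα = 162.3 kN/m
Resisting = 171.3 + 575.2·tan33.1° = 171.3 + 375.0 = 546.3 kN/m
FS = 546.3 / 162.3 = 3.366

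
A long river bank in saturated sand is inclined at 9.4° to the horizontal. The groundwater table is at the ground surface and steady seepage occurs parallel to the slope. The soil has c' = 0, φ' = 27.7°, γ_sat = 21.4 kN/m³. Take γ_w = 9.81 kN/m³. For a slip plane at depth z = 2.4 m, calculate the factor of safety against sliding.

With seepage parallel to the slope and the water table at the surface, the effective normal stress on the slip plane uses the buoyant unit weight γ' = γ_sat − γ_w while the driving shear stress uses γ_sat:
FS = [c' + γ' z cos²β tanφ'] / [γ_sat z sinβ cosβ]
(For c' = 0 this reduces to FS = (γ'/γ_sat)·tanφ'/tanβ.)
γ' = 21.4 − 9.81 = 11.59 kN/m³
Numerator = 0.0 + 11.59·2.4·cos²9.4°·tan27.7° = 0.0 + 11.59·2.4·0.9733·0.5250 = 14.214 kPa
Denominator = 21.4·2.4·sin9.4°·cos9.4° = 21.4·2.4·0.1633·0.9866 = 8.276 kPa
FS = 14.214 / 8.276 = 1.718

FS = 1.72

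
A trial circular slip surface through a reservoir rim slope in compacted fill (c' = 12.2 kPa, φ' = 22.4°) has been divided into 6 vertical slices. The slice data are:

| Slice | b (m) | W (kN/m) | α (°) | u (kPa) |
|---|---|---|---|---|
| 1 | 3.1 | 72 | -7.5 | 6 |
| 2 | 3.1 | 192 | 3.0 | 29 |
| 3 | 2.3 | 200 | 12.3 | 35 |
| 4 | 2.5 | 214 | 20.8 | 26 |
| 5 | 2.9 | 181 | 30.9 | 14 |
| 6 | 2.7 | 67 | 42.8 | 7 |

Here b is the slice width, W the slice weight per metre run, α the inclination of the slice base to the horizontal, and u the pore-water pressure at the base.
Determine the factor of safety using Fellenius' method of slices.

FS = 1.71

Ordinary method of slices: FS = Σ[c'·Δl_i + (W_i cosα_i − u_i·Δl_i)·tanφ'] / Σ W_i sinα_i, with Δl_i = b_i / cosα_i.
Slice 1: Δl = 3.1/cos(-7.5°) = 3.127 m; N'_1 = 72·cos(-7.5°) − 6·3.127 = 52.6; c'Δl = 38.15; W sinα = -9.4
Slice 2: Δl = 3.1/cos3.0° = 3.104 m; N'_2 = 192·cos3.0° − 29·3.104 = 101.7; c'Δl = 37.87; W sinα = 10.0
Slice 3: Δl = 2.3/cos12.3° = 2.354 m; N'_3 = 200·cos12.3° − 35·2.354 = 113.0; c'Δl = 28.72; W sinα = 42.6
Slice 4: Δl = 2.5/cos20.8° = 2.674 m; N'_4 = 214·cos20.8° − 26·2.674 = 130.5; c'Δl = 32.63; W sinα = 76.0
Slice 5: Δl = 2.9/cos30.9° = 3.380 m; N'_5 = 181·cos30.9° − 14·3.380 = 108.0; c'Δl = 41.23; W sinα = 93.0
Slice 6: Δl = 2.7/cos42.8° = 3.680 m; N'_6 = 67·cos42.8° − 7·3.680 = 23.4; c'Δl = 44.89; W sinα = 45.5
Σc'Δl = 223.5 kN/m; ΣN' = 529.3 kN/m; ΣW sinα = 257.7 kN/m
Resisting = 223.5 + 529.3·tan22.4° = 223.5 + 218.1 = 441.6 kN/m
FS = 441.6 / 257.7 = 1.714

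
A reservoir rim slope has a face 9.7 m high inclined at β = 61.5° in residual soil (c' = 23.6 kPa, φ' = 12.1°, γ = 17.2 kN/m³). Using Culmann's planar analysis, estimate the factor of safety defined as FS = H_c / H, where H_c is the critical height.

H_c = (4c'/γ) · sinβ cosφ' / [1 − cos(β − φ')]
    = (4·23.6/17.2) · sin61.5°·cos12.1° / [1 − cos49.4°]
    = 5.488 · 0.8593 / 0.3492 = 13.50 m
FS = H_c / H = 13.50 / 9.7 = 1.392

FS = 1.39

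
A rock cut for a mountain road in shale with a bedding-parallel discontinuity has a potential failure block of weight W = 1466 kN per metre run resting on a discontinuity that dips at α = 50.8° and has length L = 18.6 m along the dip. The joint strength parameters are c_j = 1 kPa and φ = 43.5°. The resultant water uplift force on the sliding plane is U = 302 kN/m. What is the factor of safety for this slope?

Resolving the block weight along and normal to the plane and applying the Mohr–Coulomb strength on the joint:
N' = W cosα − U = 1466·cos50.8° − 302 = 624.6 kN/m
Driving force T = W sinα = 1466·sin50.8° = 1136.1 kN/m
Resisting force R = c_j·L + N'·tanφ = 1·18.6 + 624.6·tan43.5° = 18.6 + 592.7 = 611.3 kN/m
FS = R / T = 611.3 / 1136.1 = 0.538

FS = 0.54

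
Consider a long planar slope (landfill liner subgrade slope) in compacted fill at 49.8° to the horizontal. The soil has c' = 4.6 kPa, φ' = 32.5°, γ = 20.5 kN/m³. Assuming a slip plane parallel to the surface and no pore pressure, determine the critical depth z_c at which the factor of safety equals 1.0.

Setting FS = 1.00 in FS = [c' + γz cos²β tanφ'] / [γz sinβ cosβ] and solving for z:
z = c' / [γ cosβ (FS·sinβ − cosβ·tanφ')]
  = 4.6 / [20.5·cos49.8°·(1.00·sin49.8° − cos49.8°·tan32.5°)]
  = 4.6 / [20.5·0.6455·(1.00·0.7638 − 0.6455·0.6371)]
  = 4.6 / 4.6655 = 0.986 m

z_c = 0.99 m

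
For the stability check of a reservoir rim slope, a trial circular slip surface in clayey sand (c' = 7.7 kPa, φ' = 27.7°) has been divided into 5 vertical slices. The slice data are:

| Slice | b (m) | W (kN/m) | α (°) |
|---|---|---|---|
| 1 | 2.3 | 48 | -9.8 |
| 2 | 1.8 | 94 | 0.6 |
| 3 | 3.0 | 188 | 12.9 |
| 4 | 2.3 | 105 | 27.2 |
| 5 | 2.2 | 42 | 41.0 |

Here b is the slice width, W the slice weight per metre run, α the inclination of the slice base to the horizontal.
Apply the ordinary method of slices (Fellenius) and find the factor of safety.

Ordinary method of slices: FS = Σ[c'·Δl_i + (W_i cosα_i)·tanφ'] / Σ W_i sinα_i, with Δl_i = b_i / cosα_i.
Slice 1: Δl = 2.3/cos(-9.8°) = 2.334 m; N'_1 = 48·cos(-9.8°) = 47.3; c'Δl = 17.97; W sinα = -8.2
Slice 2: Δl = 1.8/cos0.6° = 1.800 m; N'_2 = 94·cos0.6° = 94.0; c'Δl = 13.86; W sinα = 1.0
Slice 3: Δl = 3.0/cos12.9° = 3.078 m; N'_3 = 188·cos12.9° = 183.3; c'Δl = 23.70; W sinα = 42.0
Slice 4: Δl = 2.3/cos27.2° = 2.586 m; N'_4 = 105·cos27.2° = 93.4; c'Δl = 19.91; W sinα = 48.0
Slice 5: Δl = 2.2/cos41.0° = 2.915 m; N'_5 = 42·cos41.0° = 31.7; c'Δl = 22.45; W sinα = 27.6
Σc'Δl = 97.9 kN/m; ΣN' = 449.6 kN/m; ΣW sinα = 110.3 kN/m
Resisting = 97.9 + 449.6·tan27.7° = 97.9 + 236.1 = 334.0 kN/m
FS = 334.0 / 110.3 = 3.027

FS = 3.03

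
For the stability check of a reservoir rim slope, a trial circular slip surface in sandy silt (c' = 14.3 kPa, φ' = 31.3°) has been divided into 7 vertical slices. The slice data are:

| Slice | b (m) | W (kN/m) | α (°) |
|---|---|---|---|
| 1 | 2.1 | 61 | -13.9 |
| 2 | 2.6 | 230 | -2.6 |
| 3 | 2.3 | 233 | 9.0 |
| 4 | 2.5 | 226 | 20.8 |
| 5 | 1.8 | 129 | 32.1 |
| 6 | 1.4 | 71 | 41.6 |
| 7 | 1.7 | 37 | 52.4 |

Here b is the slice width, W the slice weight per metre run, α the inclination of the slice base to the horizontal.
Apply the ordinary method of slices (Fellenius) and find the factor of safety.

Ordinary method of slices: FS = Σ[c'·Δl_i + (W_i cosα_i)·tanφ'] / Σ W_i sinα_i, with Δl_i = b_i / cosα_i.
Slice 1: Δl = 2.1/cos(-13.9°) = 2.163 m; N'_1 = 61·cos(-13.9°) = 59.2; c'Δl = 30.94; W sinα = -14.7
Slice 2: Δl = 2.6/cos(-2.6°) = 2.603 m; N'_2 = 230·cos(-2.6°) = 229.8; c'Δl = 37.22; W sinα = -10.4
Slice 3: Δl = 2.3/cos9.0° = 2.329 m; N'_3 = 233·cos9.0° = 230.1; c'Δl = 33.30; W sinα = 36.4
Slice 4: Δl = 2.5/cos20.8° = 2.674 m; N'_4 = 226·cos20.8° = 211.3; c'Δl = 38.24; W sinα = 80.3
Slice 5: Δl = 1.8/cos32.1° = 2.125 m; N'_5 = 129·cos32.1° = 109.3; c'Δl = 30.39; W sinα = 68.6
Slice 6: Δl = 1.4/cos41.6° = 1.872 m; N'_6 = 71·cos41.6° = 53.1; c'Δl = 26.77; W sinα = 47.1
Slice 7: Δl = 1.7/cos52.4° = 2.786 m; N'_7 = 37·cos52.4° = 22.6; c'Δl = 39.84; W sinα = 29.3
Σc'Δl = 236.7 kN/m; ΣN' = 915.3 kN/m; ΣW sinα = 236.6 kN/m
Resisting = 236.7 + 915.3·tan31.3° = 236.7 + 556.5 = 793.2 kN/m
FS = 793.2 / 236.6 = 3.352

FS = 3.35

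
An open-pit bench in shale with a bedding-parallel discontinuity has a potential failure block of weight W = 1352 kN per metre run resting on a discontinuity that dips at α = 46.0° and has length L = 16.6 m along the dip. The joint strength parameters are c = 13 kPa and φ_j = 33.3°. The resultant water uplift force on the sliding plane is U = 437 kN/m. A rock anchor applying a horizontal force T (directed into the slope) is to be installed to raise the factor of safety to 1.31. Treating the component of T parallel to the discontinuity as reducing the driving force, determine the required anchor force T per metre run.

Resolving forces along and normal to the sliding plane, with the horizontal anchor force T adding T·sinα to the effective normal force and T·cosα acting up the plane against the driving force:
FS = [cL + (W cosα − U + T sinα) tanφ_j] / [W sinα − T cosα]
Without the anchor: N' = 502.2 kN/m, driving T_d = 972.5 kN/m, resisting R = 13·16.6 + 502.2·tan33.3° = 545.7 kN/m, FS = 0.56.
Setting FS = 1.31 and solving for T:
1.31·(972.5 − T cos46.0°) = 545.7 + T sin46.0°·tan33.3°
T·(sin46.0°·tan33.3° + 1.31·cos46.0°) = 1.31·972.5 − 545.7
T·(0.7193·0.6569 + 1.31·0.6947) = 1274.0 − 545.7 = 728.4
T·1.3825 = 728.4
T = 526.8 kN/m

T = 527 kN/m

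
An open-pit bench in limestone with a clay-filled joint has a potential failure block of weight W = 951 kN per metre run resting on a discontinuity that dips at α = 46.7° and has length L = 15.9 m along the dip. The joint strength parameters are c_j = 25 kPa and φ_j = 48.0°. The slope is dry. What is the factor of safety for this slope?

FS = 1.62

Resolving the block weight along and normal to the plane and applying the Mohr–Coulomb strength on the joint:
N' = W cosα = 951·cos46.7° = 652.2 kN/m
Driving force T = W sinα = 951·sin46.7° = 692.1 kN/m
Resisting force R = c_j·L + N'·tanφ_j = 25·15.9 + 652.2·tan48.0° = 397.5 + 724.4 = 1121.9 kN/m
FS = R / T = 1121.9 / 692.1 = 1.621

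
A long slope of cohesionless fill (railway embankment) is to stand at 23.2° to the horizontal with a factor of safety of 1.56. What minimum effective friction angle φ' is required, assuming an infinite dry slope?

φ' = 33.8°

FS = tanφ'/tanβ ⇒ tanφ' = FS · tanβ = 1.56 · tan23.2° = 0.6686
φ' = arctan(0.6686) = 33.77°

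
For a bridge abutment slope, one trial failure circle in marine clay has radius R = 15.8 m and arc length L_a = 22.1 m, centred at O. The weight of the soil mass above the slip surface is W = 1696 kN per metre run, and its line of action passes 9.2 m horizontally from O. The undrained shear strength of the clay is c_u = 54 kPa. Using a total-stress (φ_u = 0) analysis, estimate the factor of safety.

Taking moments about the centre O, the resisting moment is provided by the undrained shear strength acting along the arc:
M_R = c_u·L_a·R = 54·22.10·15.8 = 18855.7 kN·m/m
M_D = W·d = 1696·9.2 = 15603.2 kN·m/m
FS = M_R / M_D = 18855.7 / 15603.2 = 1.208

FS = 1.21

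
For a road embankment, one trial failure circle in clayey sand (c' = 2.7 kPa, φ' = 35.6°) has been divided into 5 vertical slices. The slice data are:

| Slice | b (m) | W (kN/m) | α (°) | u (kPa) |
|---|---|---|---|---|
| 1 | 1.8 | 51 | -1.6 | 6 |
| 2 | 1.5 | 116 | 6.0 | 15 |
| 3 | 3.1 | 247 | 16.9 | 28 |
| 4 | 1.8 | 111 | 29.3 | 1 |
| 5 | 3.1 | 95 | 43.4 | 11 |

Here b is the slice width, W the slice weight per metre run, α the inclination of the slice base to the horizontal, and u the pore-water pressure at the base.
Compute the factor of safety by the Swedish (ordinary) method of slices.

Ordinary method of slices: FS = Σ[c'·Δl_i + (W_i cosα_i − u_i·Δl_i)·tanφ'] / Σ W_i sinα_i, with Δl_i = b_i / cosα_i.
Slice 1: Δl = 1.8/cos(-1.6°) = 1.801 m; N'_1 = 51·cos(-1.6°) − 6·1.801 = 40.2; c'Δl = 4.86; W sinα = -1.4
Slice 2: Δl = 1.5/cos6.0° = 1.508 m; N'_2 = 116·cos6.0° − 15·1.508 = 92.7; c'Δl = 4.07; W sinα = 12.1
Slice 3: Δl = 3.1/cos16.9° = 3.240 m; N'_3 = 247·cos16.9° − 28·3.240 = 145.6; c'Δl = 8.75; W sinα = 71.8
Slice 4: Δl = 1.8/cos29.3° = 2.064 m; N'_4 = 111·cos29.3° − 1·2.064 = 94.7; c'Δl = 5.57; W sinα = 54.3
Slice 5: Δl = 3.1/cos43.4° = 4.267 m; N'_5 = 95·cos43.4° − 11·4.267 = 22.1; c'Δl = 11.52; W sinα = 65.3
Σc'Δl = 34.8 kN/m; ΣN' = 395.4 kN/m; ΣW sinα = 202.1 kN/m
Resisting = 34.8 + 395.4·tan35.6° = 34.8 + 283.0 = 317.8 kN/m
FS = 317.8 / 202.1 = 1.573

FS = 1.57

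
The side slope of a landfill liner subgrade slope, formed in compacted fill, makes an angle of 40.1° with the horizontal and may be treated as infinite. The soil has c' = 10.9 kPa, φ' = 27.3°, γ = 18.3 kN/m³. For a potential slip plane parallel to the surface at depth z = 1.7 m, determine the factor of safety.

FS = 1.32

For an infinite slope with a slip plane parallel to the surface (no pore pressure): FS = [c' + γz cos²β tanφ'] / [γz sinβ cosβ].
γz = 18.3·1.7 = 31.11 kN/m²
Numerator = 10.9 + 31.11·cos²40.1°·tan27.3° = 10.9 + 31.11·0.5851·0.5161 = 20.295 kPa
Denominator = 31.11·sin40.1°·cos40.1° = 31.11·0.6441·0.7649 = 15.328 kPa
FS = 20.295 / 15.328 = 1.324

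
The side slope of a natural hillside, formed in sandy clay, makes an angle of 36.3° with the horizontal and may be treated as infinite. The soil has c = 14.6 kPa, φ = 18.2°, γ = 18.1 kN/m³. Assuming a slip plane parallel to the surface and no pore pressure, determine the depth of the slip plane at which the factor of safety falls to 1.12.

z = 2.51 m

Setting FS = 1.12 in FS = [c + γz cos²β tanφ] / [γz sinβ cosβ] and solving for z:
z = c / [γ cosβ (FS·sinβ − cosβ·tanφ)]
  = 14.6 / [18.1·cos36.3°·(1.12·sin36.3° − cos36.3°·tan18.2°)]
  = 14.6 / [18.1·0.8059·(1.12·0.5920 − 0.8059·0.3288)]
  = 14.6 / 5.8069 = 2.514 m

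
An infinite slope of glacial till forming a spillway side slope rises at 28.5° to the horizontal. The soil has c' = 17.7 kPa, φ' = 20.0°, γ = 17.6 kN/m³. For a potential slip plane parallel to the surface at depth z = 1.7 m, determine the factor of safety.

For an infinite slope with a slip plane parallel to the surface (no pore pressure): FS = [c' + γz cos²β tanφ'] / [γz sinβ cosβ].
γz = 17.6·1.7 = 29.92 kN/m²
Numerator = 17.7 + 29.92·cos²28.5°·tan20.0° = 17.7 + 29.92·0.7723·0.3640 = 26.111 kPa
Denominator = 29.92·sin28.5°·cos28.5° = 29.92·0.4772·0.8788 = 12.547 kPa
FS = 26.111 / 12.547 = 2.081

FS = 2.08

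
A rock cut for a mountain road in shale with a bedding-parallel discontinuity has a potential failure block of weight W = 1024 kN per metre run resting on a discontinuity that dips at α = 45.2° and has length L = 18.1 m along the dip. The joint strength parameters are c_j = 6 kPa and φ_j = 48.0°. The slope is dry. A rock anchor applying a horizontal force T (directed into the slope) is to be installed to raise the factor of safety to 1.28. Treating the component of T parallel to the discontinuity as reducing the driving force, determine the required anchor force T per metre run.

T = 12 kN/m

Resolving forces along and normal to the sliding plane, with the horizontal anchor force T adding T·sinα to the effective normal force and T·cosα acting up the plane against the driving force:
FS = [c_jL + (W cosα + T sinα) tanφ_j] / [W sinα − T cosα]
Without the anchor: N' = 721.5 kN/m, driving T_d = 726.6 kN/m, resisting R = 6·18.1 + 721.5·tan48.0° = 910.0 kN/m, FS = 1.25.
Setting FS = 1.28 and solving for T:
1.28·(726.6 − T cos45.2°) = 910.0 + T sin45.2°·tan48.0°
T·(sin45.2°·tan48.0° + 1.28·cos45.2°) = 1.28·726.6 − 910.0
T·(0.7096·1.1106 + 1.28·0.7046) = 930.0 − 910.0 = 20.1
T·1.6900 = 20.1
T = 11.9 kN/m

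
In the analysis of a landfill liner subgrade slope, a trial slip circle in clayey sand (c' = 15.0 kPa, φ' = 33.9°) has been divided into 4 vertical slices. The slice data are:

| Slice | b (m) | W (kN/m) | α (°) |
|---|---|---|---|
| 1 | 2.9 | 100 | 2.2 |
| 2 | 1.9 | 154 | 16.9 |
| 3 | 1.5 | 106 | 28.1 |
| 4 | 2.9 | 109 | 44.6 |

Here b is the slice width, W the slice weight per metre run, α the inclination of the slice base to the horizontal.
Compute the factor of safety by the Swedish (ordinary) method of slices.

Ordinary method of slices: FS = Σ[c'·Δl_i + (W_i cosα_i)·tanφ'] / Σ W_i sinα_i, with Δl_i = b_i / cosα_i.
Slice 1: Δl = 2.9/cos2.2° = 2.902 m; N'_1 = 100·cos2.2° = 99.9; c'Δl = 43.53; W sinα = 3.8
Slice 2: Δl = 1.9/cos16.9° = 1.986 m; N'_2 = 154·cos16.9° = 147.3; c'Δl = 29.79; W sinα = 44.8
Slice 3: Δl = 1.5/cos28.1° = 1.700 m; N'_3 = 106·cos28.1° = 93.5; c'Δl = 25.51; W sinα = 49.9
Slice 4: Δl = 2.9/cos44.6° = 4.073 m; N'_4 = 109·cos44.6° = 77.6; c'Δl = 61.09; W sinα = 76.5
Σc'Δl = 159.9 kN/m; ΣN' = 418.4 kN/m; ΣW sinα = 175.1 kN/m
Resisting = 159.9 + 418.4·tan33.9° = 159.9 + 281.1 = 441.1 kN/m
FS = 441.1 / 175.1 = 2.519

FS = 2.52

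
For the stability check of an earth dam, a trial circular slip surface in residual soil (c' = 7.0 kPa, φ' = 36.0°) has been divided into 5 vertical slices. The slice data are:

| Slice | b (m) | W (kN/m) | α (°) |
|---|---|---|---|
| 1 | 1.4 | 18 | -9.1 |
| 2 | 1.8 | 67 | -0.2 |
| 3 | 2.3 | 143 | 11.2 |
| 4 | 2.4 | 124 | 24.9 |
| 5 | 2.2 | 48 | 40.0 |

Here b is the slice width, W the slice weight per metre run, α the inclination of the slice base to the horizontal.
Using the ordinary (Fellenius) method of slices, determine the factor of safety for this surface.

FS = 3.24

Ordinary method of slices: FS = Σ[c'·Δl_i + (W_i cosα_i)·tanφ'] / Σ W_i sinα_i, with Δl_i = b_i / cosα_i.
Slice 1: Δl = 1.4/cos(-9.1°) = 1.418 m; N'_1 = 18·cos(-9.1°) = 17.8; c'Δl = 9.92; W sinα = -2.8
Slice 2: Δl = 1.8/cos(-0.2°) = 1.800 m; N'_2 = 67·cos(-0.2°) = 67.0; c'Δl = 12.60; W sinα = -0.2
Slice 3: Δl = 2.3/cos11.2° = 2.345 m; N'_3 = 143·cos11.2° = 140.3; c'Δl = 16.41; W sinα = 27.8
Slice 4: Δl = 2.4/cos24.9° = 2.646 m; N'_4 = 124·cos24.9° = 112.5; c'Δl = 18.52; W sinα = 52.2
Slice 5: Δl = 2.2/cos40.0° = 2.872 m; N'_5 = 48·cos40.0° = 36.8; c'Δl = 20.10; W sinα = 30.9
Σc'Δl = 77.6 kN/m; ΣN' = 374.3 kN/m; ΣW sinα = 107.8 kN/m
Resisting = 77.6 + 374.3·tan36.0° = 77.6 + 271.9 = 349.5 kN/m
FS = 349.5 / 107.8 = 3.243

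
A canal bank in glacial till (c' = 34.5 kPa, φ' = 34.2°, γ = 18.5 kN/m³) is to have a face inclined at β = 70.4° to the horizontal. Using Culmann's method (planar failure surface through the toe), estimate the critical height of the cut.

H_c = 30.11 m

Culmann's analysis gives the critical failure plane at α_cr = (β + φ')/2 = (70.4 + 34.2)/2 = 52.3°, and the critical height
H_c = (4c'/γ) · sinβ cosφ' / [1 − cos(β − φ')]
    = (4·34.5/18.5) · sin70.4°·cos34.2° / [1 − cos(36.2°)]
    = 7.459 · 0.9421·0.8271 / [1 − 0.8070]
    = 7.459 · 0.7792 / 0.1930
    = 30.11 m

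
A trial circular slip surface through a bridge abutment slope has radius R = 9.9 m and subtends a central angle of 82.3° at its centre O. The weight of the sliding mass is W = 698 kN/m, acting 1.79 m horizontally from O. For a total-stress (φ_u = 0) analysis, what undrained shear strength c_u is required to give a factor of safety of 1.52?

FS = c_u·L_a·R / (W·d), so c_u = FS·W·d / (L_a·R).
Arc length L_a = R·θ = 9.9·(82.3°·π/180) = 9.9·1.4364 = 14.22 m
c_u = 1.52·698·1.79 / (14.22·9.9) = 1899.1 / 140.78 = 13.49 kPa

c_u = 13.5 kPa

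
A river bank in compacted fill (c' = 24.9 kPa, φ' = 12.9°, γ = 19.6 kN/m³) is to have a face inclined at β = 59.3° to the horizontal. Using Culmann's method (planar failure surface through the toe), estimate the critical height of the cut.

H_c = 13.72 m

Culmann's analysis gives the critical failure plane at α_cr = (β + φ')/2 = (59.3 + 12.9)/2 = 36.1°, and the critical height
H_c = (4c'/γ) · sinβ cosφ' / [1 − cos(β − φ')]
    = (4·24.9/19.6) · sin59.3°·cos12.9° / [1 − cos(46.4°)]
    = 5.082 · 0.8599·0.9748 / [1 − 0.6896]
    = 5.082 · 0.8382 / 0.3104
    = 13.72 m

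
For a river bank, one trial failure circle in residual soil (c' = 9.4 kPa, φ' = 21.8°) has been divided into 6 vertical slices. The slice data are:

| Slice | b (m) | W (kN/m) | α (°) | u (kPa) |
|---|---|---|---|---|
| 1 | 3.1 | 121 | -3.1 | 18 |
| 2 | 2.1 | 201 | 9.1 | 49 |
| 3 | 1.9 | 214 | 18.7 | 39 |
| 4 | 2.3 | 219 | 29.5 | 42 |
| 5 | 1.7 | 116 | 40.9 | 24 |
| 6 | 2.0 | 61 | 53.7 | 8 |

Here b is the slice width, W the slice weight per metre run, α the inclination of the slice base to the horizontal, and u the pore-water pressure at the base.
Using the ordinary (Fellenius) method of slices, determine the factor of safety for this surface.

FS = 0.94

Ordinary method of slices: FS = Σ[c'·Δl_i + (W_i cosα_i − u_i·Δl_i)·tanφ'] / Σ W_i sinα_i, with Δl_i = b_i / cosα_i.
Slice 1: Δl = 3.1/cos(-3.1°) = 3.105 m; N'_1 = 121·cos(-3.1°) − 18·3.105 = 64.9; c'Δl = 29.18; W sinα = -6.5
Slice 2: Δl = 2.1/cos9.1° = 2.127 m; N'_2 = 201·cos9.1° − 49·2.127 = 94.3; c'Δl = 19.99; W sinα = 31.8
Slice 3: Δl = 1.9/cos18.7° = 2.006 m; N'_3 = 214·cos18.7° − 39·2.006 = 124.5; c'Δl = 18.86; W sinα = 68.6
Slice 4: Δl = 2.3/cos29.5° = 2.643 m; N'_4 = 219·cos29.5° − 42·2.643 = 79.6; c'Δl = 24.84; W sinα = 107.8
Slice 5: Δl = 1.7/cos40.9° = 2.249 m; N'_5 = 116·cos40.9° − 24·2.249 = 33.7; c'Δl = 21.14; W sinα = 75.9
Slice 6: Δl = 2.0/cos53.7° = 3.378 m; N'_6 = 61·cos53.7° − 8·3.378 = 9.1; c'Δl = 31.76; W sinα = 49.2
Σc'Δl = 145.8 kN/m; ΣN' = 406.1 kN/m; ΣW sinα = 326.8 kN/m
Resisting = 145.8 + 406.1·tan21.8° = 145.8 + 162.4 = 308.2 kN/m
FS = 308.2 / 326.8 = 0.943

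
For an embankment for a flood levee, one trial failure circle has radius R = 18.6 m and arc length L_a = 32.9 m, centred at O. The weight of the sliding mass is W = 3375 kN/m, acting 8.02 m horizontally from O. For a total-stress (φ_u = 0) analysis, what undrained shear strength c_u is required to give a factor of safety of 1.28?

c_u = 56.6 kPa

FS = c_u·L_a·R / (W·d), so c_u = FS·W·d / (L_a·R).
c_u = 1.28·3375·8.02 / (32.90·18.6) = 34646.4 / 611.94 = 56.62 kPa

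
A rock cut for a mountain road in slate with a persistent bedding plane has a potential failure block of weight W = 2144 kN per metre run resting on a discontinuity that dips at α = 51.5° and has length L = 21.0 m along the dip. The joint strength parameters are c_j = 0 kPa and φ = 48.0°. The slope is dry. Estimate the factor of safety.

FS = 0.88

Resolving the block weight along and normal to the plane and applying the Mohr–Coulomb strength on the joint:
N' = W cosα = 2144·cos51.5° = 1334.7 kN/m
Driving force T = W sinα = 2144·sin51.5° = 1677.9 kN/m
Resisting force R = c_j·L + N'·tanφ = 0·21.0 + 1334.7·tan48.0° = 0.0 + 1482.3 = 1482.3 kN/m
FS = R / T = 1482.3 / 1677.9 = 0.883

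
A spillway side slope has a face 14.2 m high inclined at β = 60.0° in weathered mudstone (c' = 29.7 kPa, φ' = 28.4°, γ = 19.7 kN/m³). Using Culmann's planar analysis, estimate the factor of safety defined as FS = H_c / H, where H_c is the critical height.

H_c = (4c'/γ) · sinβ cosφ' / [1 − cos(β − φ')]
    = (4·29.7/19.7) · sin60.0°·cos28.4° / [1 − cos31.6°]
    = 6.030 · 0.7618 / 0.1483 = 30.98 m
FS = H_c / H = 30.98 / 14.2 = 2.182

FS = 2.18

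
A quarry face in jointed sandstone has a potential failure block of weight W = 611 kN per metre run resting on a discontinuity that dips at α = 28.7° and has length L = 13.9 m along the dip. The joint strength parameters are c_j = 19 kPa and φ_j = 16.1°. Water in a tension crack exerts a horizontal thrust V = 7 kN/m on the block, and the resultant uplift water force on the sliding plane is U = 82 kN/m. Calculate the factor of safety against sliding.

Resolving the block weight along and normal to the plane and applying the Mohr–Coulomb strength on the joint:
N' = W cosα − U − V sinα = 611·cos28.7° − 82 − 7·sin28.7° = 450.6 kN/m
Driving force T = W sinα + V cosα = 611·sin28.7° + 7·cos28.7° = 299.6 kN/m
Resisting force R = c_j·L + N'·tanφ_j = 19·13.9 + 450.6·tan16.1° = 264.1 + 130.1 = 394.2 kN/m
FS = R / T = 394.2 / 299.6 = 1.316

FS = 1.32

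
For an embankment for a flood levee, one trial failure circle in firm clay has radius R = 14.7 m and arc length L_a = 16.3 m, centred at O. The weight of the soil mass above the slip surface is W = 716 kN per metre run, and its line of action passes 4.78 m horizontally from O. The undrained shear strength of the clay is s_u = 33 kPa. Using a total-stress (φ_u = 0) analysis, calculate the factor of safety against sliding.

Taking moments about the centre O, the resisting moment is provided by the undrained shear strength acting along the arc:
M_R = s_u·L_a·R = 33·16.30·14.7 = 7907.1 kN·m/m
M_D = W·d = 716·4.78 = 3422.5 kN·m/m
FS = M_R / M_D = 7907.1 / 3422.5 = 2.310

FS = 2.31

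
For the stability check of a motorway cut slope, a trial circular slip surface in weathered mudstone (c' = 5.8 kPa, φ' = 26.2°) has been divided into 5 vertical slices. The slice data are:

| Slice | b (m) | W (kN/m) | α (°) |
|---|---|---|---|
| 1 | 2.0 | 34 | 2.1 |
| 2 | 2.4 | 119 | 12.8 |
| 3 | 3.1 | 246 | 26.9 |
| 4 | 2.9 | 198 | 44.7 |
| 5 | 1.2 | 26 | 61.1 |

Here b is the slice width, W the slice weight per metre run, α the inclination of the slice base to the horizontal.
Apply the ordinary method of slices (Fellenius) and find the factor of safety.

Ordinary method of slices: FS = Σ[c'·Δl_i + (W_i cosα_i)·tanφ'] / Σ W_i sinα_i, with Δl_i = b_i / cosα_i.
Slice 1: Δl = 2.0/cos2.1° = 2.001 m; N'_1 = 34·cos2.1° = 34.0; c'Δl = 11.61; W sinα = 1.2
Slice 2: Δl = 2.4/cos12.8° = 2.461 m; N'_2 = 119·cos12.8° = 116.0; c'Δl = 14.27; W sinα = 26.4
Slice 3: Δl = 3.1/cos26.9° = 3.476 m; N'_3 = 246·cos26.9° = 219.4; c'Δl = 20.16; W sinα = 111.3
Slice 4: Δl = 2.9/cos44.7° = 4.080 m; N'_4 = 198·cos44.7° = 140.7; c'Δl = 23.66; W sinα = 139.3
Slice 5: Δl = 1.2/cos61.1° = 2.483 m; N'_5 = 26·cos61.1° = 12.6; c'Δl = 14.40; W sinα = 22.8
Σc'Δl = 84.1 kN/m; ΣN' = 522.7 kN/m; ΣW sinα = 300.9 kN/m
Resisting = 84.1 + 522.7·tan26.2° = 84.1 + 257.2 = 341.3 kN/m
FS = 341.3 / 300.9 = 1.134

FS = 1.13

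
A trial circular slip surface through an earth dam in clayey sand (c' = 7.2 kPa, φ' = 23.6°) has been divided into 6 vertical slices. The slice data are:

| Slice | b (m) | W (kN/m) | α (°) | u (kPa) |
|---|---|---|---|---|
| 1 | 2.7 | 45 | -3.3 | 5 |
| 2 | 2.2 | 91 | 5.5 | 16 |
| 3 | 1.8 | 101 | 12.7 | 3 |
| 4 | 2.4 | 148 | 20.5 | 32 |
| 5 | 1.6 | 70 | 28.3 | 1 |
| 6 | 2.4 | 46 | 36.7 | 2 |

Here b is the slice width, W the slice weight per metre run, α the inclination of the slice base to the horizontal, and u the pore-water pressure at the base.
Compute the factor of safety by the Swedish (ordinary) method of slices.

FS = 1.74

Ordinary method of slices: FS = Σ[c'·Δl_i + (W_i cosα_i − u_i·Δl_i)·tanφ'] / Σ W_i sinα_i, with Δl_i = b_i / cosα_i.
Slice 1: Δl = 2.7/cos(-3.3°) = 2.704 m; N'_1 = 45·cos(-3.3°) − 5·2.704 = 31.4; c'Δl = 19.47; W sinα = -2.6
Slice 2: Δl = 2.2/cos5.5° = 2.210 m; N'_2 = 91·cos5.5° − 16·2.210 = 55.2; c'Δl = 15.91; W sinα = 8.7
Slice 3: Δl = 1.8/cos12.7° = 1.845 m; N'_3 = 101·cos12.7° − 3·1.845 = 93.0; c'Δl = 13.29; W sinα = 22.2
Slice 4: Δl = 2.4/cos20.5° = 2.562 m; N'_4 = 148·cos20.5° − 32·2.562 = 56.6; c'Δl = 18.45; W sinα = 51.8
Slice 5: Δl = 1.6/cos28.3° = 1.817 m; N'_5 = 70·cos28.3° − 1·1.817 = 59.8; c'Δl = 13.08; W sinα = 33.2
Slice 6: Δl = 2.4/cos36.7° = 2.993 m; N'_6 = 46·cos36.7° − 2·2.993 = 30.9; c'Δl = 21.55; W sinα = 27.5
Σc'Δl = 101.8 kN/m; ΣN' = 327.0 kN/m; ΣW sinα = 140.8 kN/m
Resisting = 101.8 + 327.0·tan23.6° = 101.8 + 142.8 = 244.6 kN/m
FS = 244.6 / 140.8 = 1.737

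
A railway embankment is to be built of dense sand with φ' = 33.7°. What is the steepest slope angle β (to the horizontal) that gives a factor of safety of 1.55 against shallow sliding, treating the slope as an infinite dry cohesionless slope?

β = 23.3°

For an infinite dry cohesionless slope FS = tanφ'/tanβ, so tanβ = tanφ' / FS.
tanβ = tan33.7° / 1.55 = 0.6669 / 1.55 = 0.4303
β = arctan(0.4303) = 23.28°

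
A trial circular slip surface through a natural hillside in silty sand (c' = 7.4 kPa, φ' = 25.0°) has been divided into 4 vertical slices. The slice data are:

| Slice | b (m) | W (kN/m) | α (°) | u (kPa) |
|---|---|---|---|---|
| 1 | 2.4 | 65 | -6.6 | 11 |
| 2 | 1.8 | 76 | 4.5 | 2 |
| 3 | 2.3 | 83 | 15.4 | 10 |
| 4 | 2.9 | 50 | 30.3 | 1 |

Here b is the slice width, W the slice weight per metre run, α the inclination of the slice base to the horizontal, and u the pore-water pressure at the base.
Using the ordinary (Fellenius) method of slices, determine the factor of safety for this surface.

Ordinary method of slices: FS = Σ[c'·Δl_i + (W_i cosα_i − u_i·Δl_i)·tanφ'] / Σ W_i sinα_i, with Δl_i = b_i / cosα_i.
Slice 1: Δl = 2.4/cos(-6.6°) = 2.416 m; N'_1 = 65·cos(-6.6°) − 11·2.416 = 38.0; c'Δl = 17.88; W sinα = -7.5
Slice 2: Δl = 1.8/cos4.5° = 1.806 m; N'_2 = 76·cos4.5° − 2·1.806 = 72.2; c'Δl = 13.36; W sinα = 6.0
Slice 3: Δl = 2.3/cos15.4° = 2.386 m; N'_3 = 83·cos15.4° − 10·2.386 = 56.2; c'Δl = 17.65; W sinα = 22.0
Slice 4: Δl = 2.9/cos30.3° = 3.359 m; N'_4 = 50·cos30.3° − 1·3.359 = 39.8; c'Δl = 24.86; W sinα = 25.2
Σc'Δl = 73.7 kN/m; ΣN' = 206.1 kN/m; ΣW sinα = 45.8 kN/m
Resisting = 73.7 + 206.1·tan25.0° = 73.7 + 96.1 = 169.9 kN/m
FS = 169.9 / 45.8 = 3.712

FS = 3.71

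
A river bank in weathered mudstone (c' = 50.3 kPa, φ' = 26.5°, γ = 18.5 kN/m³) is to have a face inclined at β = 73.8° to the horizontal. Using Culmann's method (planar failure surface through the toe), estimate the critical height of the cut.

H_c = 29.04 m

Culmann's analysis gives the critical failure plane at α_cr = (β + φ')/2 = (73.8 + 26.5)/2 = 50.1°, and the critical height
H_c = (4c'/γ) · sinβ cosφ' / [1 − cos(β − φ')]
    = (4·50.3/18.5) · sin73.8°·cos26.5° / [1 − cos(47.3°)]
    = 10.876 · 0.9603·0.8949 / [1 − 0.6782]
    = 10.876 · 0.8594 / 0.3218
    = 29.04 m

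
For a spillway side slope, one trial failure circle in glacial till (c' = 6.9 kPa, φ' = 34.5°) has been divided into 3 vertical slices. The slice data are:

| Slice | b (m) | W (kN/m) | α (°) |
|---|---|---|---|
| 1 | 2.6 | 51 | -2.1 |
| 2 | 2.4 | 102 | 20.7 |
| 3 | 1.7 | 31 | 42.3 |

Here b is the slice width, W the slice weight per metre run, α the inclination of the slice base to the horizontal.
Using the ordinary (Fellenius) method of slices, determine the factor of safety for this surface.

FS = 3.05

Ordinary method of slices: FS = Σ[c'·Δl_i + (W_i cosα_i)·tanφ'] / Σ W_i sinα_i, with Δl_i = b_i / cosα_i.
Slice 1: Δl = 2.6/cos(-2.1°) = 2.602 m; N'_1 = 51·cos(-2.1°) = 51.0; c'Δl = 17.95; W sinα = -1.9
Slice 2: Δl = 2.4/cos20.7° = 2.566 m; N'_2 = 102·cos20.7° = 95.4; c'Δl = 17.70; W sinα = 36.1
Slice 3: Δl = 1.7/cos42.3° = 2.298 m; N'_3 = 31·cos42.3° = 22.9; c'Δl = 15.86; W sinα = 20.9
Σc'Δl = 51.5 kN/m; ΣN' = 169.3 kN/m; ΣW sinα = 55.0 kN/m
Resisting = 51.5 + 169.3·tan34.5° = 51.5 + 116.4 = 167.9 kN/m
FS = 167.9 / 55.0 = 3.050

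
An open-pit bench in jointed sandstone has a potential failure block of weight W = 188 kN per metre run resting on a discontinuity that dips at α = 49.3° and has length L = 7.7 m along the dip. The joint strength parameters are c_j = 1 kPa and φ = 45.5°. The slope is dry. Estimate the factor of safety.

Resolving the block weight along and normal to the plane and applying the Mohr–Coulomb strength on the joint:
N' = W cosα = 188·cos49.3° = 122.6 kN/m
Driving force T = W sinα = 188·sin49.3° = 142.5 kN/m
Resisting force R = c_j·L + N'·tanφ = 1·7.7 + 122.6·tan45.5° = 7.7 + 124.8 = 132.5 kN/m
FS = R / T = 132.5 / 142.5 = 0.929

FS = 0.93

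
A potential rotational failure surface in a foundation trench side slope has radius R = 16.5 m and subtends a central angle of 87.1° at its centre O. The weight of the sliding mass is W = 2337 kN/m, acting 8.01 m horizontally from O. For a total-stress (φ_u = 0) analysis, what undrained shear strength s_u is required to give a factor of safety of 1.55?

s_u = 70.1 kPa

FS = s_u·L_a·R / (W·d), so s_u = FS·W·d / (L_a·R).
Arc length L_a = R·θ = 16.5·(87.1°·π/180) = 16.5·1.5202 = 25.08 m
s_u = 1.55·2337·8.01 / (25.08·16.5) = 29015.0 / 413.87 = 70.11 kPa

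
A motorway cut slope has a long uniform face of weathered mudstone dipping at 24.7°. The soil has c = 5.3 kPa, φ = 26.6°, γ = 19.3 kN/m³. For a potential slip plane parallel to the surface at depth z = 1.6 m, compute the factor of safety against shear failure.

FS = 1.54

For an infinite slope with a slip plane parallel to the surface (no pore pressure): FS = [c + γz cos²β tanφ] / [γz sinβ cosβ].
γz = 19.3·1.6 = 30.88 kN/m²
Numerator = 5.3 + 30.88·cos²24.7°·tan26.6° = 5.3 + 30.88·0.8254·0.5008 = 18.063 kPa
Denominator = 30.88·sin24.7°·cos24.7° = 30.88·0.4179·0.9085 = 11.723 kPa
FS = 18.063 / 11.723 = 1.541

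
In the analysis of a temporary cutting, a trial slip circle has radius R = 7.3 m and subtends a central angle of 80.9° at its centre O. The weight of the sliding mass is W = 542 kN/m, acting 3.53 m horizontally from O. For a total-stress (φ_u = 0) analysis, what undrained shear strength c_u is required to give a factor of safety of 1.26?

c_u = 32.0 kPa

FS = c_u·L_a·R / (W·d), so c_u = FS·W·d / (L_a·R).
Arc length L_a = R·θ = 7.3·(80.9°·π/180) = 7.3·1.4120 = 10.31 m
c_u = 1.26·542·3.53 / (10.31·7.3) = 2410.7 / 75.24 = 32.04 kPa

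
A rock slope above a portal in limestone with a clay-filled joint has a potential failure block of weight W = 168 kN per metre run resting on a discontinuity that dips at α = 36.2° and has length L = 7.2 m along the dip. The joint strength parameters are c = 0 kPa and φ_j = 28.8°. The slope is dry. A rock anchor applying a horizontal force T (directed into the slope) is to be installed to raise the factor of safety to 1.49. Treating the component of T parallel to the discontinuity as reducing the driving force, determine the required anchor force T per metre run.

Resolving forces along and normal to the sliding plane, with the horizontal anchor force T adding T·sinα to the effective normal force and T·cosα acting up the plane against the driving force:
FS = [cL + (W cosα + T sinα) tanφ_j] / [W sinα − T cosα]
Without the anchor: N' = 135.6 kN/m, driving T_d = 99.2 kN/m, resisting R = 0·7.2 + 135.6·tan28.8° = 74.5 kN/m, FS = 0.75.
Setting FS = 1.49 and solving for T:
1.49·(99.2 − T cos36.2°) = 74.5 + T sin36.2°·tan28.8°
T·(sin36.2°·tan28.8° + 1.49·cos36.2°) = 1.49·99.2 − 74.5
T·(0.5906·0.5498 + 1.49·0.8070) = 147.8 − 74.5 = 73.3
T·1.5271 = 73.3
T = 48.0 kN/m

T = 48 kN/m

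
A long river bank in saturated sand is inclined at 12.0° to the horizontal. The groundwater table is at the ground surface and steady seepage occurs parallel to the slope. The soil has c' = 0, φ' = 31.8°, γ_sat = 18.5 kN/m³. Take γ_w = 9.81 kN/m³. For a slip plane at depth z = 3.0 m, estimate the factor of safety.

With seepage parallel to the slope and the water table at the surface, the effective normal stress on the slip plane uses the buoyant unit weight γ' = γ_sat − γ_w while the driving shear stress uses γ_sat:
FS = [c' + γ' z cos²β tanφ'] / [γ_sat z sinβ cosβ]
(For c' = 0 this reduces to FS = (γ'/γ_sat)·tanφ'/tanβ.)
γ' = 18.5 − 9.81 = 8.69 kN/m³
Numerator = 0.0 + 8.69·3.0·cos²12.0°·tan31.8° = 0.0 + 8.69·3.0·0.9568·0.6200 = 15.465 kPa
Denominator = 18.5·3.0·sin12.0°·cos12.0° = 18.5·3.0·0.2079·0.9781 = 11.287 kPa
FS = 15.465 / 11.287 = 1.370

FS = 1.37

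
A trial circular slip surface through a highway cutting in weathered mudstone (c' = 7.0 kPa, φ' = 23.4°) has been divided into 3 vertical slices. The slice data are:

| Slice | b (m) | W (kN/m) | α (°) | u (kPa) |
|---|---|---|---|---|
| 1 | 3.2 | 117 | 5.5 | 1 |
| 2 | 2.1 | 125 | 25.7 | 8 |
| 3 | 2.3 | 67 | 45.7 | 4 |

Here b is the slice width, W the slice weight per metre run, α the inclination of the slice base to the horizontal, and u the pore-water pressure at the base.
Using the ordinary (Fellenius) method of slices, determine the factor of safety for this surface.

FS = 1.47

Ordinary method of slices: FS = Σ[c'·Δl_i + (W_i cosα_i − u_i·Δl_i)·tanφ'] / Σ W_i sinα_i, with Δl_i = b_i / cosα_i.
Slice 1: Δl = 3.2/cos5.5° = 3.215 m; N'_1 = 117·cos5.5° − 1·3.215 = 113.2; c'Δl = 22.50; W sinα = 11.2
Slice 2: Δl = 2.1/cos25.7° = 2.331 m; N'_2 = 125·cos25.7° − 8·2.331 = 94.0; c'Δl = 16.31; W sinα = 54.2
Slice 3: Δl = 2.3/cos45.7° = 3.293 m; N'_3 = 67·cos45.7° − 4·3.293 = 33.6; c'Δl = 23.05; W sinα = 48.0
Σc'Δl = 61.9 kN/m; ΣN' = 240.9 kN/m; ΣW sinα = 113.4 kN/m
Resisting = 61.9 + 240.9·tan23.4° = 61.9 + 104.2 = 166.1 kN/m
FS = 166.1 / 113.4 = 1.465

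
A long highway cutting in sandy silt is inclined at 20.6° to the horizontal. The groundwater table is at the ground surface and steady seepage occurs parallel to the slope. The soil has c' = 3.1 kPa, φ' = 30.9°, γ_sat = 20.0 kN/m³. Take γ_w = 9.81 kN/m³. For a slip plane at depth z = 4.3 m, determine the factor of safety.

With seepage parallel to the slope and the water table at the surface, the effective normal stress on the slip plane uses the buoyant unit weight γ' = γ_sat − γ_w while the driving shear stress uses γ_sat:
FS = [c' + γ' z cos²β tanφ'] / [γ_sat z sinβ cosβ]
γ' = 20.0 − 9.81 = 10.19 kN/m³
Numerator = 3.1 + 10.19·4.3·cos²20.6°·tan30.9° = 3.1 + 10.19·4.3·0.8762·0.5985 = 26.078 kPa
Denominator = 20.0·4.3·sin20.6°·cos20.6° = 20.0·4.3·0.3518·0.9361 = 28.324 kPa
FS = 26.078 / 28.324 = 0.921

FS = 0.92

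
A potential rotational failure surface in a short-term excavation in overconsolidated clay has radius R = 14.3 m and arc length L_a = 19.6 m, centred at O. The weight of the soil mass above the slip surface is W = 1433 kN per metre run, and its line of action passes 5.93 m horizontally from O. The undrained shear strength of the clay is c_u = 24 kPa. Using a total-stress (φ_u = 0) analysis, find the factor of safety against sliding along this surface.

FS = 0.79

Taking moments about the centre O, the resisting moment is provided by the undrained shear strength acting along the arc:
M_R = c_u·L_a·R = 24·19.60·14.3 = 6726.7 kN·m/m
M_D = W·d = 1433·5.93 = 8497.7 kN·m/m
FS = M_R / M_D = 6726.7 / 8497.7 = 0.792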